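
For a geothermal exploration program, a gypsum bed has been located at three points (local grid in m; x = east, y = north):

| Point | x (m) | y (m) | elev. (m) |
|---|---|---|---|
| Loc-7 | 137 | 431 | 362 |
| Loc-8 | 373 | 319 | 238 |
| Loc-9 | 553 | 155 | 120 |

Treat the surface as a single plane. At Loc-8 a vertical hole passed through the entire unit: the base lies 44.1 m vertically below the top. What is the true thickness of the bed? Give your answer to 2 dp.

39.66 m

Two edge vectors: Loc-7→Loc-8 = (236, -112, -124), Loc-7→Loc-9 = (416, -276, -242).
Normal n = (Loc-7→Loc-8) × (Loc-7→Loc-9) = (-7120, 5528, -18544).
So ∂z/∂x = −n_x/n_z = −0.38395 and ∂z/∂y = −n_y/n_z = 0.29810.
|∇z| = √(a²+b²) = 0.48609, so dip δ = arctan(0.48609) = 25.92°.
True thickness = vertical thickness × cos δ = 44.1 × cos 25.92° = 39.66 m.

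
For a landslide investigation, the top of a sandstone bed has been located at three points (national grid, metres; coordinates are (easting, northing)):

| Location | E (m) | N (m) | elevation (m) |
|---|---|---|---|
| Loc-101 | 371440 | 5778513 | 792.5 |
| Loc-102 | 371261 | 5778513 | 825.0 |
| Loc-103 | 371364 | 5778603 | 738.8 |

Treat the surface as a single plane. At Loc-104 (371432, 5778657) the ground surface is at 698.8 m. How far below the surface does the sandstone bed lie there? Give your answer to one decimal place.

Let the plane be z = a·E + b·N + c.
Loc-102−Loc-101: −179a + 0b = 32.5;  Loc-103−Loc-101: −76a + 90b = −53.7.
Solving gives a = −0.181564246, b = −0.749987585.
Then c = 792.5 − a·371440 − b·5778513 = 4402045.74.
At (371432, 5778657): z_contact = −67438.77 − 4333921.01 + 4402045.74 = 685.95 m.
Depth below ground = 698.8 − 685.95 = 12.8 m.

12.8 m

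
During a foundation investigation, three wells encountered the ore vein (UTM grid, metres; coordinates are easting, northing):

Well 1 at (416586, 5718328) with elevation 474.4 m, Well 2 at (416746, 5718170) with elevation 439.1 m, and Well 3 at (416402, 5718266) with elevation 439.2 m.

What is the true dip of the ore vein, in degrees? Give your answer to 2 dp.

17.89°

Let the plane be z = a·easting + b·northing + c.
Well 2−Well 1: 160a − 158b = −35.3;  Well 3−Well 1: −184a − 62b = −35.2.
Solving gives a = 0.08650, b = 0.31102.
Gradient magnitude |∇z| = √(a² + b²) = √(0.00748 + 0.09673) = 0.32282.
True dip = arctan(0.32282) = 17.89°, dipping toward SSW (azimuth ≈ 196°).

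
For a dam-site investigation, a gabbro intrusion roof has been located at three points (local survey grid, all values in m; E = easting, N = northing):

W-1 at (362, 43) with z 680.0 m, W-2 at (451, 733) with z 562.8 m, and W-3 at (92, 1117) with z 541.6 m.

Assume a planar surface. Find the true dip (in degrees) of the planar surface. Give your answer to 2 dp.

10.73°

Let the plane be z = a·E + b·N + c.
W-2−W-1: 89a + 690b = −117.2;  W-3−W-1: −270a + 1074b = −138.4.
Solving gives a = −0.10776, b = −0.15596.
Gradient magnitude |∇z| = √(a² + b²) = √(0.01161 + 0.02432) = 0.18956.
True dip = arctan(0.18956) = 10.73°, dipping toward NE (azimuth ≈ 035°).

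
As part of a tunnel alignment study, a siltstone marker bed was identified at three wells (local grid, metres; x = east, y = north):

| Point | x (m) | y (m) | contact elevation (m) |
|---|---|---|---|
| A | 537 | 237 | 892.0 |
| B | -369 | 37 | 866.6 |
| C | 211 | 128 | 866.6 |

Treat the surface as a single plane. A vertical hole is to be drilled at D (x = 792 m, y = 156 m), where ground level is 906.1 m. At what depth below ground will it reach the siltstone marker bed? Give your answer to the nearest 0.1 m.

Two edge vectors: A→B = (-906, -200, -25.4), A→C = (-326, -109, -25.4).
Normal n = (A→B) × (A→C) = (2311.4, -14732, 33554).
So ∂z/∂x = −n_x/n_z = −0.06889 and ∂z/∂y = −n_y/n_z = 0.43905.
Intercept c from A: 892 + 36.99 − 104.06 = 824.94.
At (792, 156): z_contact = −54.56 + 68.49 + 824.94 = 838.87 m.
Depth below ground = 906.1 − 838.87 = 67.2 m.

67.2 m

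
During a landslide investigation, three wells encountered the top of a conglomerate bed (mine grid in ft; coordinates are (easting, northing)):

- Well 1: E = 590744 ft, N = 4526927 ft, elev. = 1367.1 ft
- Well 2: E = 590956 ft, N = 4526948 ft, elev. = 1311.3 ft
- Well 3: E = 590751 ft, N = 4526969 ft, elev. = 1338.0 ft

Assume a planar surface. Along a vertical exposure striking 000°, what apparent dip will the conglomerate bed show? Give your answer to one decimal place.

Two edge vectors: Well 1→Well 2 = (212, 21, -55.8), Well 1→Well 3 = (7, 42, -29.1).
Normal n = (Well 1→Well 2) × (Well 1→Well 3) = (1732.5, 5778.6, 8757).
So ∂z/∂E = −n_x/n_z = −0.19784 and ∂z/∂N = −n_y/n_z = −0.65988.
Unit vector along 000° is (sin 0°, cos 0°) = (0.0000, 1.0000).
Slope in that direction = a·(0.0000) + b·(1.0000) = −0.65988.
Apparent dip = arctan|0.65988| = 33.4° (true dip is 34.6°, so apparent ≤ true as expected).

33.4°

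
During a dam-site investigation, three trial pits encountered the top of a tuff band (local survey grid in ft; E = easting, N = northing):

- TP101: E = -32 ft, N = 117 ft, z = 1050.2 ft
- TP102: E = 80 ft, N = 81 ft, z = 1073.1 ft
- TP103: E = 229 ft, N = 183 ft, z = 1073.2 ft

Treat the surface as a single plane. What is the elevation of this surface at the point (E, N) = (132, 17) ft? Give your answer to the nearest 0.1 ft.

1093.3 ft

Two edge vectors: TP101→TP102 = (112, -36, 22.9), TP101→TP103 = (261, 66, 23).
Normal n = (TP101→TP102) × (TP101→TP103) = (-2339.4, 3400.9, 16788).
So ∂z/∂E = −n_x/n_z = 0.13935 and ∂z/∂N = −n_y/n_z = −0.20258.
Intercept c from TP101: 1050.2 + 4.46 + 23.70 = 1078.36.
At (132, 17): z = 18.4 − 3.4 + 1078.36 = 1093.3 ft.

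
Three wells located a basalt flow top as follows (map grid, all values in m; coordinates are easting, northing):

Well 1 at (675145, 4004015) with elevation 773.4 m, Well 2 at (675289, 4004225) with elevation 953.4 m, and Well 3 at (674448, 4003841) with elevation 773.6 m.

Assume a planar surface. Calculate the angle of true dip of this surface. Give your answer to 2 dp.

Let the plane be z = a·easting + b·northing + c.
Well 2−Well 1: 144a + 210b = 180;  Well 3−Well 1: −697a − 174b = 0.2.
Solving gives a = −0.25852, b = 1.03441.
Gradient magnitude |∇z| = √(a² + b²) = √(0.06683 + 1.07001) = 1.06623.
True dip = arctan(1.06623) = 46.84°, dipping toward SSE (azimuth ≈ 166°).

46.84°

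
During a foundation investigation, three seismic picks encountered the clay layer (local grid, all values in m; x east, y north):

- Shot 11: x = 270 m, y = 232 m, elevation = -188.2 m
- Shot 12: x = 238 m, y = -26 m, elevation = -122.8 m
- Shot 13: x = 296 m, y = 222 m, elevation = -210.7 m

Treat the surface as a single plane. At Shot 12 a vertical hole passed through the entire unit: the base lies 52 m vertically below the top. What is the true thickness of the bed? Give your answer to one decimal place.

Two edge vectors: Shot 11→Shot 12 = (-32, -258, 65.4), Shot 11→Shot 13 = (26, -10, -22.5).
Normal n = (Shot 11→Shot 12) × (Shot 11→Shot 13) = (6459, 980.4, 7028).
So ∂z/∂x = −n_x/n_z = −0.91904 and ∂z/∂y = −n_y/n_z = −0.13950.
|∇z| = √(a²+b²) = 0.92957, so dip δ = arctan(0.92957) = 42.91°.
True thickness = vertical thickness × cos δ = 52 × cos 42.91° = 38.1 m.

38.1 m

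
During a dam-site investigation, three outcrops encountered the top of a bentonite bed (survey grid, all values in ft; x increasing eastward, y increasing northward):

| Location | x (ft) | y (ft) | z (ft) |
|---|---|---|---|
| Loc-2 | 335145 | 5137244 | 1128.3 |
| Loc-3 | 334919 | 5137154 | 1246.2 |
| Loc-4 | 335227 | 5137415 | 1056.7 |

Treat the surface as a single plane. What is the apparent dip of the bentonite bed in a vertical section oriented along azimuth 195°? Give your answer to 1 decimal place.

Let the plane be z = a·x + b·y + c.
Loc-3−Loc-2: −226a − 90b = 117.9;  Loc-4−Loc-2: 82a + 171b = −71.6.
Solving gives a = −0.43872, b = −0.20833.
Unit vector along 195° is (sin 195°, cos 195°) = (-0.2588, -0.9659).
Slope in that direction = a·(-0.2588) + b·(-0.9659) = 0.31478.
Apparent dip = arctan|0.31478| = 17.5° (true dip is 25.9°, so apparent ≤ true as expected).

17.5°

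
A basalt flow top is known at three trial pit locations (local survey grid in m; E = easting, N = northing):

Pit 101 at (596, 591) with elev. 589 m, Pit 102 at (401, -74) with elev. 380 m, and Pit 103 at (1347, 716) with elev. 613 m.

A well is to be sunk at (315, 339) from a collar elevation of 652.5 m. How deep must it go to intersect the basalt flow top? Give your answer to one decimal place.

138.3 m

Let the plane be z = a·E + b·N + c.
Pit 102−Pit 101: −195a − 665b = −209;  Pit 103−Pit 101: 751a + 125b = 24.
Solving gives a = −0.021398, b = 0.320560.
Then c = 589 − a·596 − b·591 = 412.30.
At (315, 339): z_contact = −6.74 + 108.67 + 412.30 = 514.23 m.
Depth below ground = 652.5 − 514.23 = 138.3 m.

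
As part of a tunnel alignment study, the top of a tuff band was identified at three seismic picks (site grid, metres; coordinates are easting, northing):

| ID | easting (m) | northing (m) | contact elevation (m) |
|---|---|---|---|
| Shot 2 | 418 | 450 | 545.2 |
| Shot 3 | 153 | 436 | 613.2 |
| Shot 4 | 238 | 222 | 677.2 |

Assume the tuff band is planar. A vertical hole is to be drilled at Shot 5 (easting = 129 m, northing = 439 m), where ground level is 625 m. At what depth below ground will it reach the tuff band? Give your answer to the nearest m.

Two edge vectors: Shot 2→Shot 3 = (-265, -14, 68), Shot 2→Shot 4 = (-180, -228, 132).
Normal n = (Shot 2→Shot 3) × (Shot 2→Shot 4) = (13656, 22740, 57900).
So ∂z/∂easting = −n_x/n_z = −0.23585 and ∂z/∂northing = −n_y/n_z = −0.39275.
Intercept c from Shot 2: 545.2 + 98.59 + 176.74 = 820.52.
At (129, 439): z_contact = −30.4 − 172.4 + 820.52 = 617.7 m.
Depth below ground = 625 − 617.7 = 7 m.

7 m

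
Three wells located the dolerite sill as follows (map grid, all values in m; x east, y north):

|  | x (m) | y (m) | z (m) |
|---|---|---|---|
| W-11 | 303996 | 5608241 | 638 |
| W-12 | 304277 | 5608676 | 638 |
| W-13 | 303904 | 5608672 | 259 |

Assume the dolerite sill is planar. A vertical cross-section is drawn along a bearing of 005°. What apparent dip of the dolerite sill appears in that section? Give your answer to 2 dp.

Let the plane be z = a·x + b·y + c.
W-12−W-11: 281a + 435b = 0;  W-13−W-11: −92a + 431b = −379.
Solving gives a = 1.02317, b = −0.66095.
Unit vector along 005° is (sin 5°, cos 5°) = (0.0872, 0.9962).
Slope in that direction = a·(0.0872) + b·(0.9962) = −0.56926.
Apparent dip = arctan|0.56926| = 29.65° (true dip is 50.6°, so apparent ≤ true as expected).

29.65°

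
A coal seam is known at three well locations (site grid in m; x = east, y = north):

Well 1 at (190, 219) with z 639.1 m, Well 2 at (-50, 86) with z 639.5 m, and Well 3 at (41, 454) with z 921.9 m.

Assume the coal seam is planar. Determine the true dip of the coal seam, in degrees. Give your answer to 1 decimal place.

45.5°

Let the plane be z = a·x + b·y + c.
Well 2−Well 1: −240a − 133b = 0.4;  Well 3−Well 1: −149a + 235b = 282.8.
Solving gives a = −0.49472, b = 0.88973.
Gradient magnitude |∇z| = √(a² + b²) = √(0.24475 + 0.79162) = 1.01802.
True dip = arctan(1.01802) = 45.5°, dipping toward SSE (azimuth ≈ 151°).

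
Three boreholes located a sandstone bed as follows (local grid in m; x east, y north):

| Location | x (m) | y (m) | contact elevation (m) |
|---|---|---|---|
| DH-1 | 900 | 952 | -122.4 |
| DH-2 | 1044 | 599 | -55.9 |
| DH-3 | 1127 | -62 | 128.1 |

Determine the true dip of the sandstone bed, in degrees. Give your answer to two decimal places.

Let the plane be z = a·x + b·y + c.
DH-2−DH-1: 144a − 353b = 66.5;  DH-3−DH-1: 227a − 1014b = 250.5.
Solving gives a = −0.31867, b = −0.31838.
Gradient magnitude |∇z| = √(a² + b²) = √(0.10155 + 0.10137) = 0.45046.
True dip = arctan(0.45046) = 24.25°, dipping toward NE (azimuth ≈ 045°).

24.25°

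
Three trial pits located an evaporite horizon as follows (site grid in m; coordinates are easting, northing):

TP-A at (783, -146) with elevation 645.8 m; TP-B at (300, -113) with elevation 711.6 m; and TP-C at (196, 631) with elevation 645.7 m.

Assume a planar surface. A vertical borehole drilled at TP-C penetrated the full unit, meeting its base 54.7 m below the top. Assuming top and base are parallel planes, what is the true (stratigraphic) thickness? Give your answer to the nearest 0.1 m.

Two edge vectors: TP-A→TP-B = (-483, 33, 65.8), TP-A→TP-C = (-587, 777, -0.1).
Normal n = (TP-A→TP-B) × (TP-A→TP-C) = (-51129.9, -38672.9, -355920).
So ∂z/∂easting = −n_x/n_z = −0.14366 and ∂z/∂northing = −n_y/n_z = −0.10866.
|∇z| = √(a²+b²) = 0.18012, so dip δ = arctan(0.18012) = 10.21°.
True thickness = vertical thickness × cos δ = 54.7 × cos 10.21° = 53.8 m.

53.8 m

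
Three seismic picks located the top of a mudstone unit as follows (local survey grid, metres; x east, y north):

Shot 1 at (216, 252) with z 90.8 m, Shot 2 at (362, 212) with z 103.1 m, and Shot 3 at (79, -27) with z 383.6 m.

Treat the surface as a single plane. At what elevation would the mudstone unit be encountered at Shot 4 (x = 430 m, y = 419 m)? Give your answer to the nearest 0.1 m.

-108.1 m

Two edge vectors: Shot 1→Shot 2 = (146, -40, 12.3), Shot 1→Shot 3 = (-137, -279, 292.8).
Normal n = (Shot 1→Shot 2) × (Shot 1→Shot 3) = (-8280.3, -44433.9, -46214).
So ∂z/∂x = −n_x/n_z = −0.17917 and ∂z/∂y = −n_y/n_z = −0.96148.
Intercept c from Shot 1: 90.8 + 38.70 + 242.29 = 371.79.
At (430, 419): z = −77.0 − 402.9 + 371.79 = -108.1 m.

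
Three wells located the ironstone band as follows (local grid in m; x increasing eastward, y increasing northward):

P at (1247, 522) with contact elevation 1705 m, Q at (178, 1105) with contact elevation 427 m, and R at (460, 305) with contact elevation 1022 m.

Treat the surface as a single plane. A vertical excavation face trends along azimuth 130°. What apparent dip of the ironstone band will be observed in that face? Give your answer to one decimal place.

Let the plane be z = a·x + b·y + c.
Q−P: −1069a + 583b = −1278;  R−P: −787a − 217b = −683.
Solving gives a = 0.97788, b = −0.39905.
Unit vector along 130° is (sin 130°, cos 130°) = (0.7660, -0.6428).
Slope in that direction = a·(0.7660) + b·(-0.6428) = 1.00560.
Apparent dip = arctan|1.00560| = 45.2° (true dip is 46.6°, so apparent ≤ true as expected).

45.2°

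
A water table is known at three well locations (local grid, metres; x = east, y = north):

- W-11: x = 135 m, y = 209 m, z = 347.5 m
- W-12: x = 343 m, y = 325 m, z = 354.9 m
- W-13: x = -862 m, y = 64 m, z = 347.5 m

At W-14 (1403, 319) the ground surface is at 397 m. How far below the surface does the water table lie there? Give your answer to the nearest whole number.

Let the plane be z = a·x + b·y + c.
W-12−W-11: 208a + 116b = 7.4;  W-13−W-11: −997a − 145b = 0.
Solving gives a = −0.01255, b = 0.08630.
Then c = 347.5 − a·135 − b·209 = 331.16.
At (1403, 319): z_contact = −17.6 + 27.5 + 331.16 = 341.1 m.
Depth below ground = 397 − 341.1 = 56 m.

56 m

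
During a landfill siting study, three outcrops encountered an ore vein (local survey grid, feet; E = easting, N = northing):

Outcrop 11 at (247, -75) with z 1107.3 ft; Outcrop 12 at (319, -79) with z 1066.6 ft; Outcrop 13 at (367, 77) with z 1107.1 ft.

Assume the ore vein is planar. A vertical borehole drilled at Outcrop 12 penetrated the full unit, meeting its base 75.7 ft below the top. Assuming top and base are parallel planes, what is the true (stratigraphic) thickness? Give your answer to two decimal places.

62.33 ft

Let the plane be z = a·E + b·N + c.
Outcrop 12−Outcrop 11: 72a − 4b = −40.7;  Outcrop 13−Outcrop 11: 120a + 152b = −0.2.
Solving gives a = −0.54160, b = 0.42626.
|∇z| = √(a²+b²) = 0.68922, so dip δ = arctan(0.68922) = 34.58°.
True thickness = vertical thickness × cos δ = 75.7 × cos 34.58° = 62.33 ft.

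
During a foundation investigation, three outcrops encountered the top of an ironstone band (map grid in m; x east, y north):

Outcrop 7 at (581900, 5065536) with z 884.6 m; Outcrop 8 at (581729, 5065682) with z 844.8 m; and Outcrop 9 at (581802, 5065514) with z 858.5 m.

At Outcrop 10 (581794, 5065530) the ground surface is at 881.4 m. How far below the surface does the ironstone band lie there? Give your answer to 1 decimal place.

24.5 m

Two edge vectors: Outcrop 7→Outcrop 8 = (-171, 146, -39.8), Outcrop 7→Outcrop 9 = (-98, -22, -26.1).
Normal n = (Outcrop 7→Outcrop 8) × (Outcrop 7→Outcrop 9) = (-4686.2, -562.7, 18070).
So ∂z/∂x = −n_x/n_z = 0.259335916 and ∂z/∂y = −n_y/n_z = 0.031140011.
Intercept c from Outcrop 7: 884.6 − 150907.57 − 157740.85 = −307763.82.
At (581794, 5065530): z_contact = 150880.08 + 157740.66 − 307763.82 = 856.92 m.
Depth below ground = 881.4 − 856.92 = 24.5 m.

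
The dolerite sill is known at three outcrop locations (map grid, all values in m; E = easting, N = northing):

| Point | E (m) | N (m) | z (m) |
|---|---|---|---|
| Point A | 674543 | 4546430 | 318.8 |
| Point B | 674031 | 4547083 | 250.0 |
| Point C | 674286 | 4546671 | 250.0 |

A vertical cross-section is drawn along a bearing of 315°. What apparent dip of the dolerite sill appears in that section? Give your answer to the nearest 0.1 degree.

9.8°

Let the plane be z = a·E + b·N + c.
Point B−Point A: −512a + 653b = −68.8;  Point C−Point A: −257a + 241b = −68.8.
Solving gives a = 0.63800, b = 0.39488.
Unit vector along 315° is (sin 315°, cos 315°) = (-0.7071, 0.7071).
Slope in that direction = a·(-0.7071) + b·(0.7071) = −0.17191.
Apparent dip = arctan|0.17191| = 9.8° (true dip is 36.9°, so apparent ≤ true as expected).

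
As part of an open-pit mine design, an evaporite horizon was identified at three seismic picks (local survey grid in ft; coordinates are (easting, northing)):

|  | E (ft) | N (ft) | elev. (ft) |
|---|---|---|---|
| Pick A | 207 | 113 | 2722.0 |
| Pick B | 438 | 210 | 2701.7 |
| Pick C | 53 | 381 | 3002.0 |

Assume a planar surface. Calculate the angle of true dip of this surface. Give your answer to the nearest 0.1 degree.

Two edge vectors: Pick A→Pick B = (231, 97, -20.3), Pick A→Pick C = (-154, 268, 280).
Normal n = (Pick A→Pick B) × (Pick A→Pick C) = (32600.4, -61553.8, 76846).
So ∂z/∂E = −n_x/n_z = −0.42423 and ∂z/∂N = −n_y/n_z = 0.80100.
Gradient magnitude |∇z| = √(a² + b²) = √(0.17997 + 0.64160) = 0.90641.
True dip = arctan(0.90641) = 42.2°, dipping toward SSE (azimuth ≈ 152°).

42.2°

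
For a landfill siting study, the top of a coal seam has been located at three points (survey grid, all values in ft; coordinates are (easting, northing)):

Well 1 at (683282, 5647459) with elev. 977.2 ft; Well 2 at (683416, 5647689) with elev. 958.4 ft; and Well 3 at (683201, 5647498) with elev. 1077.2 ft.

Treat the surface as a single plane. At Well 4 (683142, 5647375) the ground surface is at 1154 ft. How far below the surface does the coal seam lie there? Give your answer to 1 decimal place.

Let the plane be z = a·E + b·N + c.
Well 2−Well 1: 134a + 230b = −18.8;  Well 3−Well 1: −81a + 39b = 100.
Solving gives a = −0.994852448, b = 0.497870557.
Then c = 977.2 − a·683282 − b·5647459 = −2130961.59.
At (683142, 5647375): z_contact = −679625.49 + 2811661.73 − 2130961.59 = 1074.66 ft.
Depth below ground = 1154 − 1074.66 = 79.3 ft.

79.3 ft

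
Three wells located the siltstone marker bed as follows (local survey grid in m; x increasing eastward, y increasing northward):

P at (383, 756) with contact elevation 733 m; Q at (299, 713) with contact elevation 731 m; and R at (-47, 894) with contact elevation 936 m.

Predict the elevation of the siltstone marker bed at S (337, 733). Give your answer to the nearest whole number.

732 m

Two edge vectors: P→Q = (-84, -43, -2), P→R = (-430, 138, 203).
Normal n = (P→Q) × (P→R) = (-8453, 17912, -30082).
So ∂z/∂x = −n_x/n_z = −0.28100 and ∂z/∂y = −n_y/n_z = 0.59544.
Intercept c from P: 733 + 107.62 − 450.15 = 390.47.
At (337, 733): z = −94.7 + 436.5 + 390.47 = 732.2 m.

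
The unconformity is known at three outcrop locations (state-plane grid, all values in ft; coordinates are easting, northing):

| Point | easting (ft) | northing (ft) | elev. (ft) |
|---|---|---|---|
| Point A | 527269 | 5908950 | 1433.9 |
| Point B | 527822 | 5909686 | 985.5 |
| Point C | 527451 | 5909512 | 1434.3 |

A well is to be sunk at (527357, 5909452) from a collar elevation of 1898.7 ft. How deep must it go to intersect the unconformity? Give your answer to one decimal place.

Let the plane be z = a·easting + b·northing + c.
Point B−Point A: 553a + 736b = −448.4;  Point C−Point A: 182a + 562b = 0.4.
Solving gives a = −1.426734678, b = 0.462750376.
Then c = 1433.9 − a·527269 − b·5908950 = −1980661.97.
At (527357, 5909452): z_contact = −752398.52 + 2734601.14 − 1980661.97 = 1540.65 ft.
Depth below ground = 1898.7 − 1540.65 = 358.1 ft.

358.1 ft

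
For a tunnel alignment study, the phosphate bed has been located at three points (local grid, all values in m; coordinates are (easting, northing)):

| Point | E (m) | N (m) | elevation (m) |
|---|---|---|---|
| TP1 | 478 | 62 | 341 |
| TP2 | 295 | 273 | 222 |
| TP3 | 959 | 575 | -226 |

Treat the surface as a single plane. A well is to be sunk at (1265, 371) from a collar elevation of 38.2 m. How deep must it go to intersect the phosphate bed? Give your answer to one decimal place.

Let the plane be z = a·E + b·N + c.
TP2−TP1: −183a + 211b = −119;  TP3−TP1: 481a + 513b = −567.
Solving gives a = −0.299893, b = −0.824077.
Then c = 341 − a·478 − b·62 = 535.44.
At (1265, 371): z_contact = −379.36 − 305.73 + 535.44 = -149.66 m.
Depth below ground = 38.2 − (-149.66) = 187.9 m.

187.9 m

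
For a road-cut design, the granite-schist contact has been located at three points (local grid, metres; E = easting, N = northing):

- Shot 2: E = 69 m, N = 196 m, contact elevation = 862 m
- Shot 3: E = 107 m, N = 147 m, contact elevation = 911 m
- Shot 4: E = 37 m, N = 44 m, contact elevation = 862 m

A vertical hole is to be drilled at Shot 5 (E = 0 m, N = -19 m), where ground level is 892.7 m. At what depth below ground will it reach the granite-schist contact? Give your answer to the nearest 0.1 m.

54.8 m

Let the plane be z = a·E + b·N + c.
Shot 3−Shot 2: 38a − 49b = 49;  Shot 4−Shot 2: −32a − 152b = 0.
Solving gives a = 1.01416, b = −0.21351.
Then c = 862 − a·69 − b·196 = 833.87.
At (0, -19): z_contact = 0.00 + 4.06 + 833.87 = 837.93 m.
Depth below ground = 892.7 − 837.93 = 54.8 m.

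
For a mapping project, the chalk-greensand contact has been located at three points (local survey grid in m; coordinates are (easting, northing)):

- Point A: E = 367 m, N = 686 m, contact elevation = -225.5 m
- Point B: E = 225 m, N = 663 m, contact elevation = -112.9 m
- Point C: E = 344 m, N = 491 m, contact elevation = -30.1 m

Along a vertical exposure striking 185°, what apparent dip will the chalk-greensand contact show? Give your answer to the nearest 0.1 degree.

Let the plane be z = a·E + b·N + c.
Point B−Point A: −142a − 23b = 112.6;  Point C−Point A: −23a − 195b = 195.4.
Solving gives a = −0.64294, b = −0.92622.
Unit vector along 185° is (sin 185°, cos 185°) = (-0.0872, -0.9962).
Slope in that direction = a·(-0.0872) + b·(-0.9962) = 0.97873.
Apparent dip = arctan|0.97873| = 44.4° (true dip is 48.4°, so apparent ≤ true as expected).

44.4°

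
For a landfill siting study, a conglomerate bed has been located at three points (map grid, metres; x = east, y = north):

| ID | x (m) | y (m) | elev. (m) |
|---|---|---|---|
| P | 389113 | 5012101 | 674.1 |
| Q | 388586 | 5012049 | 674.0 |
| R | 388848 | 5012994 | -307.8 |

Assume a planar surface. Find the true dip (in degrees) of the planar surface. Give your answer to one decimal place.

47.0°

Two edge vectors: P→Q = (-527, -52, -0.1), P→R = (-265, 893, -981.9).
Normal n = (P→Q) × (P→R) = (51148.1, -517434.8, -484391).
So ∂z/∂x = −n_x/n_z = 0.10559 and ∂z/∂y = −n_y/n_z = −1.06822.
Gradient magnitude |∇z| = √(a² + b²) = √(0.01115 + 1.14109) = 1.07342.
True dip = arctan(1.07342) = 47.0°, dipping toward N (azimuth ≈ 354°).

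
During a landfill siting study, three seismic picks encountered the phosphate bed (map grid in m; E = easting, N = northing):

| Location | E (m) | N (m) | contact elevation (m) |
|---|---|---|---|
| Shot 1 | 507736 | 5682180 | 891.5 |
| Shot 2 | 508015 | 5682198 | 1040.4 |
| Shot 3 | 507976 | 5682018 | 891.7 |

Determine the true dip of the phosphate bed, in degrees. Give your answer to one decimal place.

41.0°

Two edge vectors: Shot 1→Shot 2 = (279, 18, 148.9), Shot 1→Shot 3 = (240, -162, 0.2).
Normal n = (Shot 1→Shot 2) × (Shot 1→Shot 3) = (24125.4, 35680.2, -49518).
So ∂z/∂E = −n_x/n_z = 0.48720 and ∂z/∂N = −n_y/n_z = 0.72055.
Gradient magnitude |∇z| = √(a² + b²) = √(0.23737 + 0.51919) = 0.86981.
True dip = arctan(0.86981) = 41.0°, dipping toward SW (azimuth ≈ 214°).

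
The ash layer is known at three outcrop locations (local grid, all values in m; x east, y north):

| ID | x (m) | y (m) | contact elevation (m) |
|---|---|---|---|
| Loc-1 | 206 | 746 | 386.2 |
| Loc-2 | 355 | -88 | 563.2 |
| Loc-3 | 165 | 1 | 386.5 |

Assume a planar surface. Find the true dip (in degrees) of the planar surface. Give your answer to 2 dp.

Let the plane be z = a·x + b·y + c.
Loc-2−Loc-1: 149a − 834b = 177;  Loc-3−Loc-1: −41a − 745b = 0.3.
Solving gives a = 0.90644, b = −0.05029.
Gradient magnitude |∇z| = √(a² + b²) = √(0.82164 + 0.00253) = 0.90784.
True dip = arctan(0.90784) = 42.23°, dipping toward W (azimuth ≈ 273°).

42.23°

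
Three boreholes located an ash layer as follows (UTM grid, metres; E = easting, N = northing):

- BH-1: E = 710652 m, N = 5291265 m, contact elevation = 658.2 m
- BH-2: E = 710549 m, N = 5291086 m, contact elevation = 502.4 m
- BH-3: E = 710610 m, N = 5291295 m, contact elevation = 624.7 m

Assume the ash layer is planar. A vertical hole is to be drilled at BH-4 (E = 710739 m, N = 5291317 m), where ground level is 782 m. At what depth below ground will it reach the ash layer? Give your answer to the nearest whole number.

Let the plane be z = a·E + b·N + c.
BH-2−BH-1: −103a − 179b = −155.8;  BH-3−BH-1: −42a + 30b = −33.5.
Solving gives a = 1.00589178, b = 0.29158183.
Then c = 658.2 − a·710652 − b·5291265 = −2257017.51.
At (710739, 5291317): z_contact = 714926.5 + 1542851.9 − 2257017.51 = 760.9 m.
Depth below ground = 782 − 760.9 = 21 m.

21 m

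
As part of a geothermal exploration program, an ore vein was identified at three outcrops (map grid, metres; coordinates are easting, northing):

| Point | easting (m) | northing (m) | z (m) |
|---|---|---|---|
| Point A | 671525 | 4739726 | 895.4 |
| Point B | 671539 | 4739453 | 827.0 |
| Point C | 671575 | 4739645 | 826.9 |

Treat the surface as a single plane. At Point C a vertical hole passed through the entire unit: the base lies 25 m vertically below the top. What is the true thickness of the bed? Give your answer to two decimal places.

Let the plane be z = a·easting + b·northing + c.
Point B−Point A: 14a − 273b = −68.4;  Point C−Point A: 50a − 81b = −68.5.
Solving gives a = −1.05146, b = 0.19663.
|∇z| = √(a²+b²) = 1.06969, so dip δ = arctan(1.06969) = 46.93°.
True thickness = vertical thickness × cos δ = 25 × cos 46.93° = 17.07 m.

17.07 m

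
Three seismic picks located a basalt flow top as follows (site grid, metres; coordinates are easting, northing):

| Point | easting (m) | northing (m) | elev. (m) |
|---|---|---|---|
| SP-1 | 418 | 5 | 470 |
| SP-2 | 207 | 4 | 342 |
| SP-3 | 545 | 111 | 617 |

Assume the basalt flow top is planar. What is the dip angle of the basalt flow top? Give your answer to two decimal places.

Let the plane be z = a·easting + b·northing + c.
SP-2−SP-1: −211a − 1b = −128;  SP-3−SP-1: 127a + 106b = 147.
Solving gives a = 0.60349, b = 0.66374.
Gradient magnitude |∇z| = √(a² + b²) = √(0.36420 + 0.44056) = 0.89708.
True dip = arctan(0.89708) = 41.89°, dipping toward SW (azimuth ≈ 222°).

41.89°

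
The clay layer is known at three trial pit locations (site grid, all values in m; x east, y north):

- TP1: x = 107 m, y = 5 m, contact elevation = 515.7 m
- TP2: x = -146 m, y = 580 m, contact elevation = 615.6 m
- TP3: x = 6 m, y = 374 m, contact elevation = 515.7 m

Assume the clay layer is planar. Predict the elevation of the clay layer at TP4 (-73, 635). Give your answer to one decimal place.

523.6 m

Let the plane be z = a·x + b·y + c.
TP2−TP1: −253a + 575b = 99.9;  TP3−TP1: −101a + 369b = 0.
Solving gives a = −1.04481, b = −0.28598.
Then c = 515.7 − a·107 − b·5 = 628.92.
At (-73, 635): z = 76.3 − 181.6 + 628.92 = 523.6 m.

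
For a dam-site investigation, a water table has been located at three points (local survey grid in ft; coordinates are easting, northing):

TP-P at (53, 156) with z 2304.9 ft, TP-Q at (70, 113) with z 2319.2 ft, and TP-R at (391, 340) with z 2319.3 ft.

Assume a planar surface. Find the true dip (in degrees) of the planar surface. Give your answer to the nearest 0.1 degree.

Two edge vectors: TP-P→TP-Q = (17, -43, 14.3), TP-P→TP-R = (338, 184, 14.4).
Normal n = (TP-P→TP-Q) × (TP-P→TP-R) = (-3250.4, 4588.6, 17662).
So ∂z/∂easting = −n_x/n_z = 0.18403 and ∂z/∂northing = −n_y/n_z = −0.25980.
Gradient magnitude |∇z| = √(a² + b²) = √(0.03387 + 0.06750) = 0.31838.
True dip = arctan(0.31838) = 17.7°, dipping toward NW (azimuth ≈ 325°).

17.7°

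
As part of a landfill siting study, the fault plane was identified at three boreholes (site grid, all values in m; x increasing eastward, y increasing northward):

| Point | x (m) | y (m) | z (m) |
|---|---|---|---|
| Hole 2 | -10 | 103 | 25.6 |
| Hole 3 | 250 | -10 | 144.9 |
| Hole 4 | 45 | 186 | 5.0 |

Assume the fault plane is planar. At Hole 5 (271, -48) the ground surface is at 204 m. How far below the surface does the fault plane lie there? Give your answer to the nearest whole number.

Let the plane be z = a·x + b·y + c.
Hole 3−Hole 2: 260a − 113b = 119.3;  Hole 4−Hole 2: 55a + 83b = −20.6.
Solving gives a = 0.27250, b = −0.42876.
Then c = 25.6 − a·-10 − b·103 = 72.49.
At (271, -48): z_contact = 73.8 + 20.6 + 72.49 = 166.9 m.
Depth below ground = 204 − 166.9 = 37 m.

37 m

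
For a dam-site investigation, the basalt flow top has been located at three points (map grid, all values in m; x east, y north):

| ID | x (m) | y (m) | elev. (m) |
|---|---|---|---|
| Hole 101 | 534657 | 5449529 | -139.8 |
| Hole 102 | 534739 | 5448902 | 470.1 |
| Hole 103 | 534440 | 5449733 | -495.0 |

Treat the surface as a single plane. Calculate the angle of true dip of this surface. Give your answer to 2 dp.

Let the plane be z = a·x + b·y + c.
Hole 102−Hole 101: 82a − 627b = 609.9;  Hole 103−Hole 101: −217a + 204b = −355.2.
Solving gives a = 0.82368, b = −0.86500.
Gradient magnitude |∇z| = √(a² + b²) = √(0.67845 + 0.74823) = 1.19444.
True dip = arctan(1.19444) = 50.06°, dipping toward NW (azimuth ≈ 316°).

50.06°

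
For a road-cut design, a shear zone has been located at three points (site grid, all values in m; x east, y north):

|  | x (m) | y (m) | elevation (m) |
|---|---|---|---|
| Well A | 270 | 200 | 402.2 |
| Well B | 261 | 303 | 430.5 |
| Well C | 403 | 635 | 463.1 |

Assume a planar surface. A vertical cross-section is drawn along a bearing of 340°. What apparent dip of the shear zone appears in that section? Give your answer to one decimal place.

Two edge vectors: Well A→Well B = (-9, 103, 28.3), Well A→Well C = (133, 435, 60.9).
Normal n = (Well A→Well B) × (Well A→Well C) = (-6037.8, 4312, -17614).
So ∂z/∂x = −n_x/n_z = −0.34278 and ∂z/∂y = −n_y/n_z = 0.24481.
Unit vector along 340° is (sin 340°, cos 340°) = (-0.3420, 0.9397).
Slope in that direction = a·(-0.3420) + b·(0.9397) = 0.34728.
Apparent dip = arctan|0.34728| = 19.2° (true dip is 22.8°, so apparent ≤ true as expected).

19.2°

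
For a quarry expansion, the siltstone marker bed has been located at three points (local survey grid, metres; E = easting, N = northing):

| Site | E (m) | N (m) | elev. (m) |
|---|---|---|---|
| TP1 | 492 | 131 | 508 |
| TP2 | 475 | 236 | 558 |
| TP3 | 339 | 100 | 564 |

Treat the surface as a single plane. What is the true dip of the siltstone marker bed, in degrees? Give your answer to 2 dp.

Two edge vectors: TP1→TP2 = (-17, 105, 50), TP1→TP3 = (-153, -31, 56).
Normal n = (TP1→TP2) × (TP1→TP3) = (7430, -6698, 16592).
So ∂z/∂E = −n_x/n_z = −0.44781 and ∂z/∂N = −n_y/n_z = 0.40369.
Gradient magnitude |∇z| = √(a² + b²) = √(0.20053 + 0.16296) = 0.60291.
True dip = arctan(0.60291) = 31.09°, dipping toward SE (azimuth ≈ 132°).

31.09°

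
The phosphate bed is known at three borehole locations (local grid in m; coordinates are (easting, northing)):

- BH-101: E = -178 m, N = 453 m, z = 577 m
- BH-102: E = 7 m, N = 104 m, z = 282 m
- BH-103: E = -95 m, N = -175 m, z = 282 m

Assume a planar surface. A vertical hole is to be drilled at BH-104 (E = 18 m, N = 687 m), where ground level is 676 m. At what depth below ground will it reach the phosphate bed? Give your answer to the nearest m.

203 m

Let the plane be z = a·E + b·N + c.
BH-102−BH-101: 185a − 349b = −295;  BH-103−BH-101: 83a − 628b = −295.
Solving gives a = −0.94372, b = 0.34502.
Then c = 577 − a·-178 − b·453 = 252.72.
At (18, 687): z_contact = −17.0 + 237.0 + 252.72 = 472.8 m.
Depth below ground = 676 − 472.8 = 203 m.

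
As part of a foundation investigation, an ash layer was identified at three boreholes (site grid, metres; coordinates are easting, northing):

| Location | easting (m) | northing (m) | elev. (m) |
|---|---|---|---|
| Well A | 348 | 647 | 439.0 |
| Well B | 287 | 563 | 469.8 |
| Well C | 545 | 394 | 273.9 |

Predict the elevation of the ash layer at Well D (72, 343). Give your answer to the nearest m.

588 m

Let the plane be z = a·easting + b·northing + c.
Well B−Well A: −61a − 84b = 30.8;  Well C−Well A: 197a − 253b = −165.1.
Solving gives a = −0.67730, b = 0.12518.
Then c = 439 − a·348 − b·647 = 593.71.
At (72, 343): z = −48.8 + 42.9 + 593.71 = 587.9 m.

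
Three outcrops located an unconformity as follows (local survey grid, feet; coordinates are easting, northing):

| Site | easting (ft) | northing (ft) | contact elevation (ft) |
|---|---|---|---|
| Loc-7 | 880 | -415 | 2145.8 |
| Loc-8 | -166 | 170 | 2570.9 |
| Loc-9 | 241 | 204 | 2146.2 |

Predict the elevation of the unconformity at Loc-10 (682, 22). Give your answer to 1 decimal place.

1902.9 ft

Two edge vectors: Loc-7→Loc-8 = (-1046, 585, 425.1), Loc-7→Loc-9 = (-639, 619, 0.4).
Normal n = (Loc-7→Loc-8) × (Loc-7→Loc-9) = (-262902.9, -271220.5, -273659).
So ∂z/∂easting = −n_x/n_z = −0.96070 and ∂z/∂northing = −n_y/n_z = −0.99109.
Intercept c from Loc-7: 2145.8 + 845.41 − 411.30 = 2579.91.
At (682, 22): z = −655.2 − 21.8 + 2579.91 = 1902.9 ft.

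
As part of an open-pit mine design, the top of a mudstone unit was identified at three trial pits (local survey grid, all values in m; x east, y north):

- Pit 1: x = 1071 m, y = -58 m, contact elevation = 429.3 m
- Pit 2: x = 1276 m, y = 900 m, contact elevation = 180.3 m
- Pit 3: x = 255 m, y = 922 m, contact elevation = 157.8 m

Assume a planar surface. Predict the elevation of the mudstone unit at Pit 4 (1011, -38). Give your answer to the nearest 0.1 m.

423.0 m

Two edge vectors: Pit 1→Pit 2 = (205, 958, -249), Pit 1→Pit 3 = (-816, 980, -271.5).
Normal n = (Pit 1→Pit 2) × (Pit 1→Pit 3) = (-16077, 258841.5, 982628).
So ∂z/∂x = −n_x/n_z = 0.016361 and ∂z/∂y = −n_y/n_z = −0.263418.
Intercept c from Pit 1: 429.3 − 17.52 − 15.28 = 396.50.
At (1011, -38): z = 16.5 + 10.0 + 396.50 = 423.0 m.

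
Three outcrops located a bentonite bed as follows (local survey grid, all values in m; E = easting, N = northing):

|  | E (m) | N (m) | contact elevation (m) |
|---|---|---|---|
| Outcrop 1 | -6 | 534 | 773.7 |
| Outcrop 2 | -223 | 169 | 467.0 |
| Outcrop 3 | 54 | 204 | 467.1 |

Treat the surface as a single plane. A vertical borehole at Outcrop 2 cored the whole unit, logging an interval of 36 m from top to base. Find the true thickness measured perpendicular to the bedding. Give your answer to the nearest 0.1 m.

Let the plane be z = a·E + b·N + c.
Outcrop 2−Outcrop 1: −217a − 365b = −306.7;  Outcrop 3−Outcrop 1: 60a − 330b = −306.6.
Solving gives a = −0.11440, b = 0.90829.
|∇z| = √(a²+b²) = 0.91547, so dip δ = arctan(0.91547) = 42.47°.
True thickness = vertical thickness × cos δ = 36 × cos 42.47° = 26.6 m.

26.6 m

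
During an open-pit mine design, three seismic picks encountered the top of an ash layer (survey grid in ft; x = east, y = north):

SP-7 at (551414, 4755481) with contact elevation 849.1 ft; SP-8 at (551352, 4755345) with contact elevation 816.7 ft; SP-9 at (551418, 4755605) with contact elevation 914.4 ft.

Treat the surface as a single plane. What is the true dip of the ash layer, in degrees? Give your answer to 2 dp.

41.16°

Two edge vectors: SP-7→SP-8 = (-62, -136, -32.4), SP-7→SP-9 = (4, 124, 65.3).
Normal n = (SP-7→SP-8) × (SP-7→SP-9) = (-4863.2, 3919, -7144).
So ∂z/∂x = −n_x/n_z = −0.68074 and ∂z/∂y = −n_y/n_z = 0.54857.
Gradient magnitude |∇z| = √(a² + b²) = √(0.46341 + 0.30093) = 0.87426.
True dip = arctan(0.87426) = 41.16°, dipping toward SE (azimuth ≈ 129°).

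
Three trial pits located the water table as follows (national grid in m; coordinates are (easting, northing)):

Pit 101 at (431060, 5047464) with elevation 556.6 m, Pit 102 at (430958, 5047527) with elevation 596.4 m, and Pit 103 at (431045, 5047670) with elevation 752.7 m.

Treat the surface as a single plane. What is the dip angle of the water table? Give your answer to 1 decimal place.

44.7°

Let the plane be z = a·E + b·N + c.
Pit 102−Pit 101: −102a + 63b = 39.8;  Pit 103−Pit 101: −15a + 206b = 196.1.
Solving gives a = 0.20708, b = 0.96702.
Gradient magnitude |∇z| = √(a² + b²) = √(0.04288 + 0.93513) = 0.98894.
True dip = arctan(0.98894) = 44.7°, dipping toward SSW (azimuth ≈ 192°).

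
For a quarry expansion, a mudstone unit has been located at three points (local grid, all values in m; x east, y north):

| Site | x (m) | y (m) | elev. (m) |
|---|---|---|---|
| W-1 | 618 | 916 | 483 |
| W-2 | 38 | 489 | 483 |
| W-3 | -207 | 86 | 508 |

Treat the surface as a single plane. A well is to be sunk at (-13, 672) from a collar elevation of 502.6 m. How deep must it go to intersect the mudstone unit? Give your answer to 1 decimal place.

44.4 m

Two edge vectors: W-1→W-2 = (-580, -427, 0), W-1→W-3 = (-825, -830, 25).
Normal n = (W-1→W-2) × (W-1→W-3) = (-10675, 14500, 129125).
So ∂z/∂x = −n_x/n_z = 0.08267 and ∂z/∂y = −n_y/n_z = −0.11229.
Intercept c from W-1: 483 − 51.09 + 102.86 = 534.77.
At (-13, 672): z_contact = −1.07 − 75.46 + 534.77 = 458.23 m.
Depth below ground = 502.6 − 458.23 = 44.4 m.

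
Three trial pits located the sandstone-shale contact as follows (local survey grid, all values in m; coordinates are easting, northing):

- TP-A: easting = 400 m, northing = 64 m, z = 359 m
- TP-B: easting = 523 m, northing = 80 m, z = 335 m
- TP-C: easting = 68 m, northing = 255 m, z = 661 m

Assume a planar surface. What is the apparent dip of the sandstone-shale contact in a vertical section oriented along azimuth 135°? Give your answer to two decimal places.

Two edge vectors: TP-A→TP-B = (123, 16, -24), TP-A→TP-C = (-332, 191, 302).
Normal n = (TP-A→TP-B) × (TP-A→TP-C) = (9416, -29178, 28805).
So ∂z/∂easting = −n_x/n_z = −0.32689 and ∂z/∂northing = −n_y/n_z = 1.01295.
Unit vector along 135° is (sin 135°, cos 135°) = (0.7071, -0.7071).
Slope in that direction = a·(0.7071) + b·(-0.7071) = −0.94741.
Apparent dip = arctan|0.94741| = 43.45° (true dip is 46.8°, so apparent ≤ true as expected).

43.45°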